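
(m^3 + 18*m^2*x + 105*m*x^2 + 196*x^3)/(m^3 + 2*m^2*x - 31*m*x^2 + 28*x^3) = (m^2 + 11*m*x + 28*x^2)/(m^2 - 5*m*x + 4*x^2)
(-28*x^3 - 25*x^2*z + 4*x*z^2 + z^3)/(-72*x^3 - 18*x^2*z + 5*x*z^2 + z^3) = (7*x^2 + 8*x*z + z^2)/(18*x^2 + 9*x*z + z^2)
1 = 1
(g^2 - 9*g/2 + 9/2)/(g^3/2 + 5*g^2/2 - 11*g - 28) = (2*g^2 - 9*g + 9)/(g^3 + 5*g^2 - 22*g - 56)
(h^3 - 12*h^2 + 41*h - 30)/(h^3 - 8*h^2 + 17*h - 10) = (h - 6)/(h - 2)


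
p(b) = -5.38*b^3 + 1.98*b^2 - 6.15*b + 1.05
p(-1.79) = 49.26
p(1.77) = -33.47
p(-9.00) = 4138.80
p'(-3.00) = -163.29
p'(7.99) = -1004.89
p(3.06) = -153.38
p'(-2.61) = -126.43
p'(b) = -16.14*b^2 + 3.96*b - 6.15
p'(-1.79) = -64.95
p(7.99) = -2665.93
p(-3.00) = 182.58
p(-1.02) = 15.09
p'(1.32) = -29.05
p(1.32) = -15.99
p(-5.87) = 1193.54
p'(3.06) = -145.16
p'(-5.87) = -585.53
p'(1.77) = -49.71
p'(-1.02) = -26.98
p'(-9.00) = -1349.13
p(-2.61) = 126.24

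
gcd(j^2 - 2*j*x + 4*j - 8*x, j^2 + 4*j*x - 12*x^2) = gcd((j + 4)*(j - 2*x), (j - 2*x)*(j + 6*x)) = -j + 2*x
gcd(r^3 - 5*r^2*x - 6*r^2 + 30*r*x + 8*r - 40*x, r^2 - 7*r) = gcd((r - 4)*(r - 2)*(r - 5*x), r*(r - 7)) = 1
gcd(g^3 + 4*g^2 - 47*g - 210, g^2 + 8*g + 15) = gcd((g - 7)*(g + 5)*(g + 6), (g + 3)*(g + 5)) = g + 5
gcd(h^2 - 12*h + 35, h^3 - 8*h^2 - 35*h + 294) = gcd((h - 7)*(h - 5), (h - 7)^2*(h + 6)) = h - 7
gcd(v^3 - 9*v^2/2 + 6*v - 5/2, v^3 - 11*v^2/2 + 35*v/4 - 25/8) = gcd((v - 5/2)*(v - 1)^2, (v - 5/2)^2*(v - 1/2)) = v - 5/2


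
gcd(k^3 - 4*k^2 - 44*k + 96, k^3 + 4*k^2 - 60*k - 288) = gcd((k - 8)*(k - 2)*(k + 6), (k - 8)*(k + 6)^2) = k^2 - 2*k - 48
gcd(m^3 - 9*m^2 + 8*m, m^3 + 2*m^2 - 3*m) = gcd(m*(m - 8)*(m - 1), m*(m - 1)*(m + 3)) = m^2 - m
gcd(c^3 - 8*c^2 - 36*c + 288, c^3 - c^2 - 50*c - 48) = c^2 - 2*c - 48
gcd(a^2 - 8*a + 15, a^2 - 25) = a - 5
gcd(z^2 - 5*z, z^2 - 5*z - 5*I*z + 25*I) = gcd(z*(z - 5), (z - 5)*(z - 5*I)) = z - 5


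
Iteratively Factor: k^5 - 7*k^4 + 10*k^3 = (k - 2)*(k^4 - 5*k^3) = (k - 5)*(k - 2)*(k^3) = k*(k - 5)*(k - 2)*(k^2) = k^2*(k - 5)*(k - 2)*(k)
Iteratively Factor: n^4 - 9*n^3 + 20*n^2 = (n - 5)*(n^3 - 4*n^2) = (n - 5)*(n - 4)*(n^2) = n*(n - 5)*(n - 4)*(n)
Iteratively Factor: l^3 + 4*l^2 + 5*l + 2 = (l + 1)*(l^2 + 3*l + 2) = (l + 1)^2*(l + 2)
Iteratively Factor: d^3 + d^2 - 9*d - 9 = (d - 3)*(d^2 + 4*d + 3) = (d - 3)*(d + 1)*(d + 3)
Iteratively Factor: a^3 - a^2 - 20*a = (a)*(a^2 - a - 20) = a*(a + 4)*(a - 5)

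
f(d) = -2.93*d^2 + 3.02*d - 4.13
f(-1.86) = -19.88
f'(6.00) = -32.14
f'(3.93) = -20.01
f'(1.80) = -7.53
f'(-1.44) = 11.46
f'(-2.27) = 16.32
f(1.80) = -8.19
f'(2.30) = -10.46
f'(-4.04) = 26.69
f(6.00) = -91.49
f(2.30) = -12.68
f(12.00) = -389.81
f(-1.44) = -14.55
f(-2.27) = -26.08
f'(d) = 3.02 - 5.86*d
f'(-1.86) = 13.92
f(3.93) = -37.51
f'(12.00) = -67.30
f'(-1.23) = 10.23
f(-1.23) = -12.28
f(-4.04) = -64.15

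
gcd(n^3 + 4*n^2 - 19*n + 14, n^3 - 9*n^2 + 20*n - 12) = n^2 - 3*n + 2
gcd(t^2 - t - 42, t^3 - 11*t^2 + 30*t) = 1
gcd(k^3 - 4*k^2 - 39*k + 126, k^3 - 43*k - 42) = k^2 - k - 42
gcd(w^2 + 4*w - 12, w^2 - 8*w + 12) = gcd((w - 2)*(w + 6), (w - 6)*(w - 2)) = w - 2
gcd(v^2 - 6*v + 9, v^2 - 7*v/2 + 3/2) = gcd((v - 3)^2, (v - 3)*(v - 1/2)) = v - 3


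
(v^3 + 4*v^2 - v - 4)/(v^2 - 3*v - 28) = (v^2 - 1)/(v - 7)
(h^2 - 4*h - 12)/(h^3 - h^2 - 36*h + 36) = (h + 2)/(h^2 + 5*h - 6)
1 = 1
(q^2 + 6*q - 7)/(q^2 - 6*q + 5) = (q + 7)/(q - 5)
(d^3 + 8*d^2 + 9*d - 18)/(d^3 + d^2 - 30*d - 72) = (d^2 + 5*d - 6)/(d^2 - 2*d - 24)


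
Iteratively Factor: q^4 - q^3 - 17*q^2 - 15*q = (q + 1)*(q^3 - 2*q^2 - 15*q) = (q - 5)*(q + 1)*(q^2 + 3*q) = (q - 5)*(q + 1)*(q + 3)*(q)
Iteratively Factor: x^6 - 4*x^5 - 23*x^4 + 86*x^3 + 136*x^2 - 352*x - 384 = (x - 3)*(x^5 - x^4 - 26*x^3 + 8*x^2 + 160*x + 128) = (x - 3)*(x + 1)*(x^4 - 2*x^3 - 24*x^2 + 32*x + 128) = (x - 4)*(x - 3)*(x + 1)*(x^3 + 2*x^2 - 16*x - 32) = (x - 4)*(x - 3)*(x + 1)*(x + 4)*(x^2 - 2*x - 8) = (x - 4)*(x - 3)*(x + 1)*(x + 2)*(x + 4)*(x - 4)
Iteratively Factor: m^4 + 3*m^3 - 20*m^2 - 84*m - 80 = (m + 2)*(m^3 + m^2 - 22*m - 40) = (m + 2)*(m + 4)*(m^2 - 3*m - 10) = (m + 2)^2*(m + 4)*(m - 5)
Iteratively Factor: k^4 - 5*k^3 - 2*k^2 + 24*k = (k - 4)*(k^3 - k^2 - 6*k) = (k - 4)*(k - 3)*(k^2 + 2*k) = k*(k - 4)*(k - 3)*(k + 2)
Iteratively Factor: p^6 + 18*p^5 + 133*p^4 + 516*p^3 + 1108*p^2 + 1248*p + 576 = (p + 3)*(p^5 + 15*p^4 + 88*p^3 + 252*p^2 + 352*p + 192) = (p + 2)*(p + 3)*(p^4 + 13*p^3 + 62*p^2 + 128*p + 96) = (p + 2)*(p + 3)*(p + 4)*(p^3 + 9*p^2 + 26*p + 24) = (p + 2)^2*(p + 3)*(p + 4)*(p^2 + 7*p + 12) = (p + 2)^2*(p + 3)*(p + 4)^2*(p + 3)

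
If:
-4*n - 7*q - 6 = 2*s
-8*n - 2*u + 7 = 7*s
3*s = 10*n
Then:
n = 21/94 - 3*u/47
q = 32*u/329 - 394/329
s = 35/47 - 10*u/47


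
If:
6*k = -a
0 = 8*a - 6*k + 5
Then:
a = -5/9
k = 5/54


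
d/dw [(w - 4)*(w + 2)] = 2*w - 2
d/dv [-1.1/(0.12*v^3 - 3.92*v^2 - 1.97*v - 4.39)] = (0.396*v^2 - 8.624*v - 2.167)/(-0.12*v^3 + 3.92*v^2 + 1.97*v + 4.39)^2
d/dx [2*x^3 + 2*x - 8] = 6*x^2 + 2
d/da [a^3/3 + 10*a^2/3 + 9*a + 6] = a^2 + 20*a/3 + 9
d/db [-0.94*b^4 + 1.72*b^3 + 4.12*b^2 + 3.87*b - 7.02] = -3.76*b^3 + 5.16*b^2 + 8.24*b + 3.87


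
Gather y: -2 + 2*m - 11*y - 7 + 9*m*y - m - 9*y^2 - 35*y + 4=m - 9*y^2 + y*(9*m - 46) - 5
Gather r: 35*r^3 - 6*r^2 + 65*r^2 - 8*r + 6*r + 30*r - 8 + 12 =35*r^3 + 59*r^2 + 28*r + 4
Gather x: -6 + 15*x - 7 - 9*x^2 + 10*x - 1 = -9*x^2 + 25*x - 14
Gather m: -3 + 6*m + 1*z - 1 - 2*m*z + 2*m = m*(8 - 2*z) + z - 4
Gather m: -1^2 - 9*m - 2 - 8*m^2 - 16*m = -8*m^2 - 25*m - 3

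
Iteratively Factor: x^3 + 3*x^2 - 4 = (x - 1)*(x^2 + 4*x + 4) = (x - 1)*(x + 2)*(x + 2)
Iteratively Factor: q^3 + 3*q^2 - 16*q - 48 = (q + 4)*(q^2 - q - 12) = (q + 3)*(q + 4)*(q - 4)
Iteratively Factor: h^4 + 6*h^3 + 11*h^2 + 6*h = (h + 2)*(h^3 + 4*h^2 + 3*h) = (h + 2)*(h + 3)*(h^2 + h) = h*(h + 2)*(h + 3)*(h + 1)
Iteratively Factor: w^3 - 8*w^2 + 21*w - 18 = (w - 3)*(w^2 - 5*w + 6) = (w - 3)^2*(w - 2)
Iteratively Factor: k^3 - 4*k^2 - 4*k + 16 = (k - 4)*(k^2 - 4) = (k - 4)*(k - 2)*(k + 2)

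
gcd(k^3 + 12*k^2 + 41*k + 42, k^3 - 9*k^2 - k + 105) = k + 3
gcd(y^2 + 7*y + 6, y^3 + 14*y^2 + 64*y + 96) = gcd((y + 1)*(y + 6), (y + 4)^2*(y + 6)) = y + 6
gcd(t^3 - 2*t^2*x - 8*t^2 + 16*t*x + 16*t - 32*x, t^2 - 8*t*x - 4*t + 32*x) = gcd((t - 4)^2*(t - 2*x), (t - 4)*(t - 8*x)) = t - 4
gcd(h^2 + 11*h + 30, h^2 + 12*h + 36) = h + 6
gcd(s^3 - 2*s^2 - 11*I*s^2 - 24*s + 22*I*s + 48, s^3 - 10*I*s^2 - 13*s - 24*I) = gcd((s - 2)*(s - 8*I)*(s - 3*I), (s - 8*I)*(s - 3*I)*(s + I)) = s^2 - 11*I*s - 24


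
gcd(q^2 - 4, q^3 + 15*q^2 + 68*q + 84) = q + 2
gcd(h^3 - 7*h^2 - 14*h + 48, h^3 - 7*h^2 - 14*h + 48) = h^3 - 7*h^2 - 14*h + 48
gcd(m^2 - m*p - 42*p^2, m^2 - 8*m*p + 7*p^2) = -m + 7*p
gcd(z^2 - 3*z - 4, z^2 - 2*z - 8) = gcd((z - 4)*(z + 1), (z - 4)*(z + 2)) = z - 4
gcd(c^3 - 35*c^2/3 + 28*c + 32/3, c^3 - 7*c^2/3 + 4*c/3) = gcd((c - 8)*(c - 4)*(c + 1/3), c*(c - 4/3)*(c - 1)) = 1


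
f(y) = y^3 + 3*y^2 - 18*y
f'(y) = 3*y^2 + 6*y - 18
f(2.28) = -13.59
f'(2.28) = 11.28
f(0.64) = -10.03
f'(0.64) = -12.93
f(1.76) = -16.94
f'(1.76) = 1.85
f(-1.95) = 39.09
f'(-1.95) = -18.29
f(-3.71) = 57.01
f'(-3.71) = 1.03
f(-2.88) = 52.84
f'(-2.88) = -10.40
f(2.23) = -14.13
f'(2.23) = 10.30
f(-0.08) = 1.46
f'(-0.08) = -18.46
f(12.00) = 1944.00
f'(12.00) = 486.00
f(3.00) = 0.00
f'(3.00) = 27.00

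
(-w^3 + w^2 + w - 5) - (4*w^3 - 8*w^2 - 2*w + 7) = -5*w^3 + 9*w^2 + 3*w - 12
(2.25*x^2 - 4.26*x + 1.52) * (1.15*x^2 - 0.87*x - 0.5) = 2.5875*x^4 - 6.8565*x^3 + 4.3292*x^2 + 0.8076*x - 0.76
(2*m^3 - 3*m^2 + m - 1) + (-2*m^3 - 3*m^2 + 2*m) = -6*m^2 + 3*m - 1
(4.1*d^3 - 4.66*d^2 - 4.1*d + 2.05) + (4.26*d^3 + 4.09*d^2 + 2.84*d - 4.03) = 8.36*d^3 - 0.57*d^2 - 1.26*d - 1.98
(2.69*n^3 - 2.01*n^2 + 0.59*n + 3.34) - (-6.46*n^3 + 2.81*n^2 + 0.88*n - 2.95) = 9.15*n^3 - 4.82*n^2 - 0.29*n + 6.29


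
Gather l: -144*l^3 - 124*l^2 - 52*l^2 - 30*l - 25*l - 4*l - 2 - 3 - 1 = -144*l^3 - 176*l^2 - 59*l - 6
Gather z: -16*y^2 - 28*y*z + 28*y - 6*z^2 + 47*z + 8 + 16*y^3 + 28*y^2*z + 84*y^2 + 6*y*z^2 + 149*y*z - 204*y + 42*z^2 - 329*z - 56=16*y^3 + 68*y^2 - 176*y + z^2*(6*y + 36) + z*(28*y^2 + 121*y - 282) - 48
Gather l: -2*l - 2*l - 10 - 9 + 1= -4*l - 18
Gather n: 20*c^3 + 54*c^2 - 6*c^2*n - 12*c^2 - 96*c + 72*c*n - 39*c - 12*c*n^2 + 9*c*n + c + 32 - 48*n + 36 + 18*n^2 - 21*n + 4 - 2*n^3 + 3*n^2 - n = 20*c^3 + 42*c^2 - 134*c - 2*n^3 + n^2*(21 - 12*c) + n*(-6*c^2 + 81*c - 70) + 72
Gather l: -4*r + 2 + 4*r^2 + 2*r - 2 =4*r^2 - 2*r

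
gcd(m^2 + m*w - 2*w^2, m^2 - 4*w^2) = m + 2*w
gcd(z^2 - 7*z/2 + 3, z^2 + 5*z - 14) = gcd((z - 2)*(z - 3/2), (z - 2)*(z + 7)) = z - 2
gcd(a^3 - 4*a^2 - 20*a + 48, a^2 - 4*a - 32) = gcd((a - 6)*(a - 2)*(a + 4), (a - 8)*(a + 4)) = a + 4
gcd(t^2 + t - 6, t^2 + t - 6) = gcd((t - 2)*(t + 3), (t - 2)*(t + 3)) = t^2 + t - 6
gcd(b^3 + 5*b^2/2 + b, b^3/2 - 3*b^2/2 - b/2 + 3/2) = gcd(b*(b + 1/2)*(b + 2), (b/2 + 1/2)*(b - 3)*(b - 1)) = 1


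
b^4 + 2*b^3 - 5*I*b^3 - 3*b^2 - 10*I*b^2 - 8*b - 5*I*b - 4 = (b + 1)^2*(b - 4*I)*(b - I)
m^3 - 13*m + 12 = (m - 3)*(m - 1)*(m + 4)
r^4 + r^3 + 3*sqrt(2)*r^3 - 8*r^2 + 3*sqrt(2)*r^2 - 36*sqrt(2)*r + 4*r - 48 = (r - 3)*(r + 4)*(r + sqrt(2))*(r + 2*sqrt(2))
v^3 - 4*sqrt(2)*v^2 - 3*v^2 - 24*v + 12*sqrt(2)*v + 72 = (v - 3)*(v - 6*sqrt(2))*(v + 2*sqrt(2))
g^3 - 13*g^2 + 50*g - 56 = (g - 7)*(g - 4)*(g - 2)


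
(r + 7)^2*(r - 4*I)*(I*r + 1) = I*r^4 + 5*r^3 + 14*I*r^3 + 70*r^2 + 45*I*r^2 + 245*r - 56*I*r - 196*I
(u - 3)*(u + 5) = u^2 + 2*u - 15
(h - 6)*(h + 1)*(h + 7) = h^3 + 2*h^2 - 41*h - 42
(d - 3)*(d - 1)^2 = d^3 - 5*d^2 + 7*d - 3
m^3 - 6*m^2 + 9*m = m*(m - 3)^2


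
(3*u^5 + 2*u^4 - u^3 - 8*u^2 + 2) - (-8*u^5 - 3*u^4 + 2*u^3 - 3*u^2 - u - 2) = 11*u^5 + 5*u^4 - 3*u^3 - 5*u^2 + u + 4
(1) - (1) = 0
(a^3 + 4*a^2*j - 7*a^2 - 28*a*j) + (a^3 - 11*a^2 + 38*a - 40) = 2*a^3 + 4*a^2*j - 18*a^2 - 28*a*j + 38*a - 40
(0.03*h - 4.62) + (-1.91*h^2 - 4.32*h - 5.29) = -1.91*h^2 - 4.29*h - 9.91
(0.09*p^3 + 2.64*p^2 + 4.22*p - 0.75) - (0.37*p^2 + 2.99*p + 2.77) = 0.09*p^3 + 2.27*p^2 + 1.23*p - 3.52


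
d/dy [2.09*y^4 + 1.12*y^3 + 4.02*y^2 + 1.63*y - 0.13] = 8.36*y^3 + 3.36*y^2 + 8.04*y + 1.63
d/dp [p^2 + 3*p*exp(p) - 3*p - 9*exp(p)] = 3*p*exp(p) + 2*p - 6*exp(p) - 3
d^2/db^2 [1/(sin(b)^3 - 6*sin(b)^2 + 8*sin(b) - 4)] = (-9*sin(b)^6 + 66*sin(b)^5 - 148*sin(b)^4 + 12*sin(b)^3 + 296*sin(b)^2 - 296*sin(b) + 80)/(sin(b)^3 - 6*sin(b)^2 + 8*sin(b) - 4)^3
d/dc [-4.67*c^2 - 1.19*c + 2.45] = -9.34*c - 1.19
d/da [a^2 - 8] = 2*a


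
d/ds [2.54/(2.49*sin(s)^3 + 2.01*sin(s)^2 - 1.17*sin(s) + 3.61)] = (-18.9738*sin(s)^2 - 10.2108*sin(s) + 2.9718)*cos(s)/(2.49*sin(s)^3 + 2.01*sin(s)^2 - 1.17*sin(s) + 3.61)^2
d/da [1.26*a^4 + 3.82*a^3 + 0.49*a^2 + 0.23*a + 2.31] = 5.04*a^3 + 11.46*a^2 + 0.98*a + 0.23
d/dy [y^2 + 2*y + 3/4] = 2*y + 2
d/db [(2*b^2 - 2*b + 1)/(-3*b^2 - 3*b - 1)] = (-12*b^2 + 2*b + 5)/(9*b^4 + 18*b^3 + 15*b^2 + 6*b + 1)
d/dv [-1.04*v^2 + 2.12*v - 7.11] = 2.12 - 2.08*v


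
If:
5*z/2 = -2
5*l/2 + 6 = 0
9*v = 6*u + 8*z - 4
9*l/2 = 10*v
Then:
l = -12/5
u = 17/150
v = -27/25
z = -4/5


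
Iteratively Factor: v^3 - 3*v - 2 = (v + 1)*(v^2 - v - 2) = (v - 2)*(v + 1)*(v + 1)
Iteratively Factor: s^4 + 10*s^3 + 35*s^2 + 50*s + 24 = (s + 2)*(s^3 + 8*s^2 + 19*s + 12) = (s + 2)*(s + 3)*(s^2 + 5*s + 4) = (s + 2)*(s + 3)*(s + 4)*(s + 1)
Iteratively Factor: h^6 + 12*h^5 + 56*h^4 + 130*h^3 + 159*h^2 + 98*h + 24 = (h + 1)*(h^5 + 11*h^4 + 45*h^3 + 85*h^2 + 74*h + 24) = (h + 1)*(h + 3)*(h^4 + 8*h^3 + 21*h^2 + 22*h + 8) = (h + 1)^2*(h + 3)*(h^3 + 7*h^2 + 14*h + 8) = (h + 1)^2*(h + 3)*(h + 4)*(h^2 + 3*h + 2) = (h + 1)^3*(h + 3)*(h + 4)*(h + 2)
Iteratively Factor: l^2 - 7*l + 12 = (l - 4)*(l - 3)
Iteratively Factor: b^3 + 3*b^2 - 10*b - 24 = (b - 3)*(b^2 + 6*b + 8) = (b - 3)*(b + 2)*(b + 4)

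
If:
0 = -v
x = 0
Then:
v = 0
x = 0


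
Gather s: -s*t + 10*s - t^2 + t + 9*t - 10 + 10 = s*(10 - t) - t^2 + 10*t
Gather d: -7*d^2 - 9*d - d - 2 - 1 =-7*d^2 - 10*d - 3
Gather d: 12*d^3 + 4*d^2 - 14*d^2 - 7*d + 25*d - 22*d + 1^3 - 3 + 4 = 12*d^3 - 10*d^2 - 4*d + 2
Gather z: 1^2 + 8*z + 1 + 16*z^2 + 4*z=16*z^2 + 12*z + 2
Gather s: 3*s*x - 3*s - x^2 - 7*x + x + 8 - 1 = s*(3*x - 3) - x^2 - 6*x + 7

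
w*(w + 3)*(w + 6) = w^3 + 9*w^2 + 18*w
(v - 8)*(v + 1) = v^2 - 7*v - 8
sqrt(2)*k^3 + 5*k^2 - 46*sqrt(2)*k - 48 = (k - 4*sqrt(2))*(k + 6*sqrt(2))*(sqrt(2)*k + 1)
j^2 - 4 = (j - 2)*(j + 2)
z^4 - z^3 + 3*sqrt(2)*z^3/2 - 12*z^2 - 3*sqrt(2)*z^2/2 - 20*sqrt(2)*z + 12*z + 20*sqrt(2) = (z - 1)*(z - 5*sqrt(2)/2)*(z + 2*sqrt(2))^2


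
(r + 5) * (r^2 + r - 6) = r^3 + 6*r^2 - r - 30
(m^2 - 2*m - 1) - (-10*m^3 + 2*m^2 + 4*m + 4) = 10*m^3 - m^2 - 6*m - 5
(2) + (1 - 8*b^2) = 3 - 8*b^2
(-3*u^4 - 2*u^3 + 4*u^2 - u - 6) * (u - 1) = -3*u^5 + u^4 + 6*u^3 - 5*u^2 - 5*u + 6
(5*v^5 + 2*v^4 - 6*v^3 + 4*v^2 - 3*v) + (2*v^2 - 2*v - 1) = 5*v^5 + 2*v^4 - 6*v^3 + 6*v^2 - 5*v - 1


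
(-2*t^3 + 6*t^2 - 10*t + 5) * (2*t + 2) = -4*t^4 + 8*t^3 - 8*t^2 - 10*t + 10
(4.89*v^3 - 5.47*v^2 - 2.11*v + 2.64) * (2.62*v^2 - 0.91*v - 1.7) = 12.8118*v^5 - 18.7813*v^4 - 8.8635*v^3 + 18.1359*v^2 + 1.1846*v - 4.488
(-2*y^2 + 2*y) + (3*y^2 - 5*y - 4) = y^2 - 3*y - 4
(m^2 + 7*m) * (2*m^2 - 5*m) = 2*m^4 + 9*m^3 - 35*m^2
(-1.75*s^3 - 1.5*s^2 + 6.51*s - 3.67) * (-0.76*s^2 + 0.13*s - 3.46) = 1.33*s^5 + 0.9125*s^4 + 0.9124*s^3 + 8.8255*s^2 - 23.0017*s + 12.6982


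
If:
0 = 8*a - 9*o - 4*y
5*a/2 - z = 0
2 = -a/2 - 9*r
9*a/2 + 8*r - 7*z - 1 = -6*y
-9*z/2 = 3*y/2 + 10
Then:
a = -385/526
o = -905/7101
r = -191/1052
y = -3715/3156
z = -1925/1052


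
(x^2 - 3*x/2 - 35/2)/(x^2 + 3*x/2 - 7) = (x - 5)/(x - 2)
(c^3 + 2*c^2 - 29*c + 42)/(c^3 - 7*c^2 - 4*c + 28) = (c^2 + 4*c - 21)/(c^2 - 5*c - 14)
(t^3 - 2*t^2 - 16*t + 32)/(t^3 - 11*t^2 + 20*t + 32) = (t^2 + 2*t - 8)/(t^2 - 7*t - 8)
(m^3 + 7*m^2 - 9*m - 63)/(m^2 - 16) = (m^3 + 7*m^2 - 9*m - 63)/(m^2 - 16)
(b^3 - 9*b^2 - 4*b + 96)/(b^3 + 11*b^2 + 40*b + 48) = (b^2 - 12*b + 32)/(b^2 + 8*b + 16)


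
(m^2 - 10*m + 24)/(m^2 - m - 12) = (m - 6)/(m + 3)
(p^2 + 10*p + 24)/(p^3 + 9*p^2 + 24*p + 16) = (p + 6)/(p^2 + 5*p + 4)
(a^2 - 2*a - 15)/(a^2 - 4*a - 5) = (a + 3)/(a + 1)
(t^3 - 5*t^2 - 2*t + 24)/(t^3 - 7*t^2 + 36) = (t - 4)/(t - 6)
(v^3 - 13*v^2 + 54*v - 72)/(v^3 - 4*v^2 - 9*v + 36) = (v - 6)/(v + 3)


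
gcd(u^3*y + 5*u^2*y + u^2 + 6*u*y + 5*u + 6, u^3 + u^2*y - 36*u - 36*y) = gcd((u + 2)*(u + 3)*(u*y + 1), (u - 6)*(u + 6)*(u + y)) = 1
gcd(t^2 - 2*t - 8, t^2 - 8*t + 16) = t - 4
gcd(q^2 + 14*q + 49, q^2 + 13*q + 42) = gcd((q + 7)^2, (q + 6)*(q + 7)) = q + 7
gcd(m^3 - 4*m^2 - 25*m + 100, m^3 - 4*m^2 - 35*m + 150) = m - 5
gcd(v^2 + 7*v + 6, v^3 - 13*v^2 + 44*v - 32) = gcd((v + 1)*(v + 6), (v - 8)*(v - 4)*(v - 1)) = 1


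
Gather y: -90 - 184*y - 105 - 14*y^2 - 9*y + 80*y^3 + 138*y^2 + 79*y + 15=80*y^3 + 124*y^2 - 114*y - 180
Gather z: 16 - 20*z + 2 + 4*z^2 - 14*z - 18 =4*z^2 - 34*z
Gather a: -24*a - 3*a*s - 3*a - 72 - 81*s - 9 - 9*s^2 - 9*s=a*(-3*s - 27) - 9*s^2 - 90*s - 81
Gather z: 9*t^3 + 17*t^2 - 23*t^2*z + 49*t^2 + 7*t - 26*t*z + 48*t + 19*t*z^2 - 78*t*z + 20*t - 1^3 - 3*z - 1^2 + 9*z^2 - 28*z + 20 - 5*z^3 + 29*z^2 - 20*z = 9*t^3 + 66*t^2 + 75*t - 5*z^3 + z^2*(19*t + 38) + z*(-23*t^2 - 104*t - 51) + 18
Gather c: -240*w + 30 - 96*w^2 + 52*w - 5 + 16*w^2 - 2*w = -80*w^2 - 190*w + 25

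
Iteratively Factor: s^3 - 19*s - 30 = (s + 2)*(s^2 - 2*s - 15) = (s + 2)*(s + 3)*(s - 5)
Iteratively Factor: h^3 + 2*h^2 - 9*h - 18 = (h + 3)*(h^2 - h - 6) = (h - 3)*(h + 3)*(h + 2)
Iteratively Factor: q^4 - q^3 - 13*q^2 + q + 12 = (q + 1)*(q^3 - 2*q^2 - 11*q + 12) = (q - 4)*(q + 1)*(q^2 + 2*q - 3) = (q - 4)*(q + 1)*(q + 3)*(q - 1)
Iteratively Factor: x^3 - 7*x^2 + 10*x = (x - 2)*(x^2 - 5*x) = x*(x - 2)*(x - 5)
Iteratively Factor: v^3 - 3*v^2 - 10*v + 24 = (v - 2)*(v^2 - v - 12) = (v - 2)*(v + 3)*(v - 4)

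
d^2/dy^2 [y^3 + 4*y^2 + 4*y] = 6*y + 8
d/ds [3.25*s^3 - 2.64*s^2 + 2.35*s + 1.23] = 9.75*s^2 - 5.28*s + 2.35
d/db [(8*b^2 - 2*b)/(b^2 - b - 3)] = 6*(-b^2 - 8*b + 1)/(b^4 - 2*b^3 - 5*b^2 + 6*b + 9)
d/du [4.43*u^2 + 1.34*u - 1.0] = 8.86*u + 1.34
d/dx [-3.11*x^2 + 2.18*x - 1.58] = 2.18 - 6.22*x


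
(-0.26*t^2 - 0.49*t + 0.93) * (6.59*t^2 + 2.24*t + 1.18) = -1.7134*t^4 - 3.8115*t^3 + 4.7243*t^2 + 1.505*t + 1.0974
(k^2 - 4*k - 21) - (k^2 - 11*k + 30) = 7*k - 51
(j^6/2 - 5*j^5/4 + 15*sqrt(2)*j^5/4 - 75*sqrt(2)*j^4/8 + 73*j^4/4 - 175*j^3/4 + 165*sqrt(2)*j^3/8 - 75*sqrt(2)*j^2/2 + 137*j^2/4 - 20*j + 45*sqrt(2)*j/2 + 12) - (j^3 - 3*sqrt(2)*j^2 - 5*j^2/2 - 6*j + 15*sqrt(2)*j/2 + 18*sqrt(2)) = j^6/2 - 5*j^5/4 + 15*sqrt(2)*j^5/4 - 75*sqrt(2)*j^4/8 + 73*j^4/4 - 179*j^3/4 + 165*sqrt(2)*j^3/8 - 69*sqrt(2)*j^2/2 + 147*j^2/4 - 14*j + 15*sqrt(2)*j - 18*sqrt(2) + 12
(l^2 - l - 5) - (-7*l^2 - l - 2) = 8*l^2 - 3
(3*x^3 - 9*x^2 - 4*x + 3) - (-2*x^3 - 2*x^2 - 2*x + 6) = 5*x^3 - 7*x^2 - 2*x - 3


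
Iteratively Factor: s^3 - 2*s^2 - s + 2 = (s - 1)*(s^2 - s - 2) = (s - 2)*(s - 1)*(s + 1)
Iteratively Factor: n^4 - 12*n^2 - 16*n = (n)*(n^3 - 12*n - 16) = n*(n + 2)*(n^2 - 2*n - 8) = n*(n - 4)*(n + 2)*(n + 2)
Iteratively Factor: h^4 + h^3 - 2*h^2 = (h - 1)*(h^3 + 2*h^2) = h*(h - 1)*(h^2 + 2*h) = h*(h - 1)*(h + 2)*(h)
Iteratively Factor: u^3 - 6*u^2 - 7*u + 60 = (u + 3)*(u^2 - 9*u + 20) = (u - 5)*(u + 3)*(u - 4)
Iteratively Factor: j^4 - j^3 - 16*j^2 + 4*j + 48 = (j - 4)*(j^3 + 3*j^2 - 4*j - 12) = (j - 4)*(j + 2)*(j^2 + j - 6) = (j - 4)*(j - 2)*(j + 2)*(j + 3)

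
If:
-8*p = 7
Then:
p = -7/8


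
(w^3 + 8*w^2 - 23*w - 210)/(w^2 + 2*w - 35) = w + 6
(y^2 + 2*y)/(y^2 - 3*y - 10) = y/(y - 5)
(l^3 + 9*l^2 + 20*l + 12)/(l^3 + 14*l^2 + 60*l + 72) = (l + 1)/(l + 6)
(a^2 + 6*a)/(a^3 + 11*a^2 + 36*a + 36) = a/(a^2 + 5*a + 6)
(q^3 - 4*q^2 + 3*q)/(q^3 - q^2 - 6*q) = (q - 1)/(q + 2)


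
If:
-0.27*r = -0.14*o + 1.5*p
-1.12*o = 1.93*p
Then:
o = 0.267203363757563*r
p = -0.155061019382627*r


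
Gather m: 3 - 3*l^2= 3 - 3*l^2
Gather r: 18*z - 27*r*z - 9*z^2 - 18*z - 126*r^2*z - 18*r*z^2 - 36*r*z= -126*r^2*z + r*(-18*z^2 - 63*z) - 9*z^2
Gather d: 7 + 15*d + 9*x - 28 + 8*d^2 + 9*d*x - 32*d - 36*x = 8*d^2 + d*(9*x - 17) - 27*x - 21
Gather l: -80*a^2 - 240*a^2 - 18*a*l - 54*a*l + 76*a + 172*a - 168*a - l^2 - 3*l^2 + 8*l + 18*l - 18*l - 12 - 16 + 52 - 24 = -320*a^2 + 80*a - 4*l^2 + l*(8 - 72*a)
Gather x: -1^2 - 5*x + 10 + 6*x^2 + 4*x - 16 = 6*x^2 - x - 7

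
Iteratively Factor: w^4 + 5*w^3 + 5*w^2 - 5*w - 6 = (w + 2)*(w^3 + 3*w^2 - w - 3) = (w + 1)*(w + 2)*(w^2 + 2*w - 3) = (w - 1)*(w + 1)*(w + 2)*(w + 3)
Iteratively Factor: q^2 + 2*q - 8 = (q - 2)*(q + 4)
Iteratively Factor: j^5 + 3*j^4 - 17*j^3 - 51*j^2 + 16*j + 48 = (j + 3)*(j^4 - 17*j^2 + 16) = (j - 1)*(j + 3)*(j^3 + j^2 - 16*j - 16) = (j - 1)*(j + 3)*(j + 4)*(j^2 - 3*j - 4) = (j - 4)*(j - 1)*(j + 3)*(j + 4)*(j + 1)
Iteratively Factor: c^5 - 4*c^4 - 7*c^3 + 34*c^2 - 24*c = (c)*(c^4 - 4*c^3 - 7*c^2 + 34*c - 24) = c*(c - 1)*(c^3 - 3*c^2 - 10*c + 24) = c*(c - 2)*(c - 1)*(c^2 - c - 12) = c*(c - 2)*(c - 1)*(c + 3)*(c - 4)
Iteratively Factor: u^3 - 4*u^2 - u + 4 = (u - 4)*(u^2 - 1) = (u - 4)*(u - 1)*(u + 1)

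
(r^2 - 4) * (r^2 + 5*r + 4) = r^4 + 5*r^3 - 20*r - 16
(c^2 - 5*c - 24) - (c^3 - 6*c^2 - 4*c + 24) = -c^3 + 7*c^2 - c - 48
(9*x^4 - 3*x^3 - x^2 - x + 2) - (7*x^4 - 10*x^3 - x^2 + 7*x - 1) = 2*x^4 + 7*x^3 - 8*x + 3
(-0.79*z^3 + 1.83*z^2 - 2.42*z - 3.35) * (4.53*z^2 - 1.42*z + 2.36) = -3.5787*z^5 + 9.4117*z^4 - 15.4256*z^3 - 7.4203*z^2 - 0.9542*z - 7.906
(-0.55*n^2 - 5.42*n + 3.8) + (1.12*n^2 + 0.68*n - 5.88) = 0.57*n^2 - 4.74*n - 2.08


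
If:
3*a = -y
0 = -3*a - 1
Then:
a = -1/3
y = 1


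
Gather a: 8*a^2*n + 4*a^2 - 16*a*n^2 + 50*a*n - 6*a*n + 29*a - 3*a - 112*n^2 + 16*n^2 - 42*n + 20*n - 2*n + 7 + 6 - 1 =a^2*(8*n + 4) + a*(-16*n^2 + 44*n + 26) - 96*n^2 - 24*n + 12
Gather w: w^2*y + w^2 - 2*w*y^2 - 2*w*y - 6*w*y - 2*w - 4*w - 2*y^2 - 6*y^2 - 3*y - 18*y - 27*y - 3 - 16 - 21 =w^2*(y + 1) + w*(-2*y^2 - 8*y - 6) - 8*y^2 - 48*y - 40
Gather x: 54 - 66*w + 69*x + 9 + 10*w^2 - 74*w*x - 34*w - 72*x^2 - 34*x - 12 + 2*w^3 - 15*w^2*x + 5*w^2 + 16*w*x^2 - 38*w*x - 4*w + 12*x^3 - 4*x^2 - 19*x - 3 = 2*w^3 + 15*w^2 - 104*w + 12*x^3 + x^2*(16*w - 76) + x*(-15*w^2 - 112*w + 16) + 48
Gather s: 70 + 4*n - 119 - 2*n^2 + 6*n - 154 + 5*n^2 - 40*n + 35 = 3*n^2 - 30*n - 168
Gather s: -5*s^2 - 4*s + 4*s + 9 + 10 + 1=20 - 5*s^2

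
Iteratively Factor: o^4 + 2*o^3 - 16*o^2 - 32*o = (o - 4)*(o^3 + 6*o^2 + 8*o) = (o - 4)*(o + 4)*(o^2 + 2*o) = (o - 4)*(o + 2)*(o + 4)*(o)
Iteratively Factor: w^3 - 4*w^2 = (w)*(w^2 - 4*w) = w*(w - 4)*(w)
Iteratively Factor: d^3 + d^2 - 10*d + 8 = (d - 2)*(d^2 + 3*d - 4) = (d - 2)*(d - 1)*(d + 4)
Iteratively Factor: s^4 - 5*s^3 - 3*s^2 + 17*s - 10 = (s - 1)*(s^3 - 4*s^2 - 7*s + 10) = (s - 1)^2*(s^2 - 3*s - 10) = (s - 5)*(s - 1)^2*(s + 2)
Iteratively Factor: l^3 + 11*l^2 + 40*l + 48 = (l + 3)*(l^2 + 8*l + 16) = (l + 3)*(l + 4)*(l + 4)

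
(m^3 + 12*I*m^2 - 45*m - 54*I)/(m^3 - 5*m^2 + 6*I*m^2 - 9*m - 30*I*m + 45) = (m + 6*I)/(m - 5)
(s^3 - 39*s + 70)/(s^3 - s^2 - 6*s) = (-s^3 + 39*s - 70)/(s*(-s^2 + s + 6))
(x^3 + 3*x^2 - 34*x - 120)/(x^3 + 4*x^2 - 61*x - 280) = (x^2 - 2*x - 24)/(x^2 - x - 56)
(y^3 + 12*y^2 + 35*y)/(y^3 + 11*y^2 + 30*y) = (y + 7)/(y + 6)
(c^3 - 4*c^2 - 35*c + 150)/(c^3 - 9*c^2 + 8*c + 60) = (c^2 + c - 30)/(c^2 - 4*c - 12)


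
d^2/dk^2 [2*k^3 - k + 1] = 12*k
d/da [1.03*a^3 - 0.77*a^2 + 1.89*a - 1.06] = 3.09*a^2 - 1.54*a + 1.89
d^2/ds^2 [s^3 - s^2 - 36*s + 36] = 6*s - 2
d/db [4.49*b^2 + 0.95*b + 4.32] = 8.98*b + 0.95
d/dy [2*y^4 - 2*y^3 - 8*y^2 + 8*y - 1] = 8*y^3 - 6*y^2 - 16*y + 8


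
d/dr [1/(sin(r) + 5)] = -cos(r)/(sin(r) + 5)^2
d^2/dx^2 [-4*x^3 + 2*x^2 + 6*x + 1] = 4 - 24*x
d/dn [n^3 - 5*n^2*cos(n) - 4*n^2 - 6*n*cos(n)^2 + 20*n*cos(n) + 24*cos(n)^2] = 5*n^2*sin(n) + 3*n^2 - 20*n*sin(n) + 6*n*sin(2*n) - 10*n*cos(n) - 8*n - 24*sin(2*n) - 6*cos(n)^2 + 20*cos(n)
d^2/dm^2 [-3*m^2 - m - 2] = -6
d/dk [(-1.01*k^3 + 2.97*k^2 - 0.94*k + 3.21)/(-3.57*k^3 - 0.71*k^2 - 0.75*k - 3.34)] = (11.32*k^4 - 5.1966*k^3 + 41.6044*k^2 - 15.2814*k + 5.5471)/(12.7449*k^6 + 5.0694*k^5 + 5.8591*k^4 + 24.9126*k^3 + 5.3053*k^2 + 5.01*k + 11.1556)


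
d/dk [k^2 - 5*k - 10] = 2*k - 5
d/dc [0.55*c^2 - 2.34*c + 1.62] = 1.1*c - 2.34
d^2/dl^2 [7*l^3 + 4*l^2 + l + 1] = 42*l + 8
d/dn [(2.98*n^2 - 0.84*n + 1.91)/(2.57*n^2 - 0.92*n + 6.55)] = (-0.5828*n^2 + 29.2206*n - 3.7448)/(6.6049*n^4 - 4.7288*n^3 + 34.5134*n^2 - 12.052*n + 42.9025)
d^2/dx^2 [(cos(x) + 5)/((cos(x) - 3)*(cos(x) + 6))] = (-17*(1 - cos(x)^2)^2 - cos(x)^5 - 151*cos(x)^3 - 463*cos(x)^2 - 396*cos(x) + 395)/((cos(x) - 3)^3*(cos(x) + 6)^3)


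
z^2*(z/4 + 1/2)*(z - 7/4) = z^4/4 + z^3/16 - 7*z^2/8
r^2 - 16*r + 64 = (r - 8)^2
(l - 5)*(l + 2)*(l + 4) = l^3 + l^2 - 22*l - 40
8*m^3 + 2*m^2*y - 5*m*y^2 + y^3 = (-4*m + y)*(-2*m + y)*(m + y)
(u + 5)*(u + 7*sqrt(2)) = u^2 + 5*u + 7*sqrt(2)*u + 35*sqrt(2)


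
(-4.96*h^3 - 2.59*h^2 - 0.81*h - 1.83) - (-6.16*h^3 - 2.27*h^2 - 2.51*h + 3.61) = 1.2*h^3 - 0.32*h^2 + 1.7*h - 5.44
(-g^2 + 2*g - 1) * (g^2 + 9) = -g^4 + 2*g^3 - 10*g^2 + 18*g - 9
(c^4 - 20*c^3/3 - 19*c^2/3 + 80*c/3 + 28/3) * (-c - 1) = -c^5 + 17*c^4/3 + 13*c^3 - 61*c^2/3 - 36*c - 28/3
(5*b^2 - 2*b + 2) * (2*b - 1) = 10*b^3 - 9*b^2 + 6*b - 2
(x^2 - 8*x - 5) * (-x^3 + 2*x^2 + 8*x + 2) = -x^5 + 10*x^4 - 3*x^3 - 72*x^2 - 56*x - 10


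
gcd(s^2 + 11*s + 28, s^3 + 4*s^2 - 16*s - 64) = s + 4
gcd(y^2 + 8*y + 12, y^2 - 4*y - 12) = y + 2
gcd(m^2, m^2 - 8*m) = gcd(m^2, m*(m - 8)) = m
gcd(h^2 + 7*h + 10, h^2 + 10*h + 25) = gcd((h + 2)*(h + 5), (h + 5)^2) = h + 5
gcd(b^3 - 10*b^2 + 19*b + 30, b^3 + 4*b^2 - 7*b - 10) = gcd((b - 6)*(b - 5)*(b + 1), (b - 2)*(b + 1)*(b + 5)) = b + 1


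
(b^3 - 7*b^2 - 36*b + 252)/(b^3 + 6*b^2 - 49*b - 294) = (b - 6)/(b + 7)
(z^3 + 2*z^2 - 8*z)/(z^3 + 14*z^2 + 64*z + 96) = z*(z - 2)/(z^2 + 10*z + 24)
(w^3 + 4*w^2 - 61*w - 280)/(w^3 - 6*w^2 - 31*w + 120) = (w + 7)/(w - 3)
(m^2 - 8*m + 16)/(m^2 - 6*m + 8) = (m - 4)/(m - 2)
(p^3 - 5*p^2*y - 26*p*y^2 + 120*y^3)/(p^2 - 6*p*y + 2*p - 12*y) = (p^2 + p*y - 20*y^2)/(p + 2)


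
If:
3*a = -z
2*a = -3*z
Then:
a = 0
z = 0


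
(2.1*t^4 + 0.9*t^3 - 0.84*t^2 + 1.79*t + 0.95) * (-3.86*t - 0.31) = -8.106*t^5 - 4.125*t^4 + 2.9634*t^3 - 6.649*t^2 - 4.2219*t - 0.2945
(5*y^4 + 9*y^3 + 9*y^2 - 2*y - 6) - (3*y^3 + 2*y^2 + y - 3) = 5*y^4 + 6*y^3 + 7*y^2 - 3*y - 3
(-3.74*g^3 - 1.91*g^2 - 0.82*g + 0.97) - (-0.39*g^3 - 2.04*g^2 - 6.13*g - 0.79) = -3.35*g^3 + 0.13*g^2 + 5.31*g + 1.76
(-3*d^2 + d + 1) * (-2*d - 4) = 6*d^3 + 10*d^2 - 6*d - 4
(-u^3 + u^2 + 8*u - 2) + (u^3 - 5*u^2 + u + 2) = -4*u^2 + 9*u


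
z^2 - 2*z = z*(z - 2)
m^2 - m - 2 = (m - 2)*(m + 1)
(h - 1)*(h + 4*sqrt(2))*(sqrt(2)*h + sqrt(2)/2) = sqrt(2)*h^3 - sqrt(2)*h^2/2 + 8*h^2 - 4*h - sqrt(2)*h/2 - 4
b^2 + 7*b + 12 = (b + 3)*(b + 4)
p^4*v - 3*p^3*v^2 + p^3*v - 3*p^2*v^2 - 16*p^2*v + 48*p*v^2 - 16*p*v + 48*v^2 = (p - 4)*(p + 4)*(p - 3*v)*(p*v + v)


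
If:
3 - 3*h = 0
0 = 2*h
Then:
No Solution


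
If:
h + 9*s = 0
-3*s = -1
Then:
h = -3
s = 1/3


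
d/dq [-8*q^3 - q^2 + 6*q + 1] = -24*q^2 - 2*q + 6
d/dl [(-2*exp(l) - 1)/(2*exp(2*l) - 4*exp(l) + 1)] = (4*exp(2*l) + 4*exp(l) - 6)*exp(l)/(4*exp(4*l) - 16*exp(3*l) + 20*exp(2*l) - 8*exp(l) + 1)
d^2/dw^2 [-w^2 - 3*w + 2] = -2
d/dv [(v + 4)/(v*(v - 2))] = (-v^2 - 8*v + 8)/(v^2*(v^2 - 4*v + 4))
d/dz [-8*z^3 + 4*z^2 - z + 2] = -24*z^2 + 8*z - 1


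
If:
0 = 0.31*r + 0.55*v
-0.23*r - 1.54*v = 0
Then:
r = 0.00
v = 0.00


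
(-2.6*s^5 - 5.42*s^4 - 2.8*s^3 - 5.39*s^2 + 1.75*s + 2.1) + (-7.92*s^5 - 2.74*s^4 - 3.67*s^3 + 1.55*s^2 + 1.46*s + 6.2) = -10.52*s^5 - 8.16*s^4 - 6.47*s^3 - 3.84*s^2 + 3.21*s + 8.3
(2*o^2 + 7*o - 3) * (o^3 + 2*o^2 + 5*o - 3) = 2*o^5 + 11*o^4 + 21*o^3 + 23*o^2 - 36*o + 9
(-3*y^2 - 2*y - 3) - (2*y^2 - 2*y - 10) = 7 - 5*y^2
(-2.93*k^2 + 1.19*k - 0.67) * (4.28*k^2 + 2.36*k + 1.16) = -12.5404*k^4 - 1.8216*k^3 - 3.458*k^2 - 0.2008*k - 0.7772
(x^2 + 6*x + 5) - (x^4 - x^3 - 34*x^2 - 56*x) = -x^4 + x^3 + 35*x^2 + 62*x + 5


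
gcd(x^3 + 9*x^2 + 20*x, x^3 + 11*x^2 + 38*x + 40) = x^2 + 9*x + 20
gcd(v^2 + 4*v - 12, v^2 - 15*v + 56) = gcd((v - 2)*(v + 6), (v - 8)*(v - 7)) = 1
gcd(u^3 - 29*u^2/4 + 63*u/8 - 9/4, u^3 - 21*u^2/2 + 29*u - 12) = u^2 - 13*u/2 + 3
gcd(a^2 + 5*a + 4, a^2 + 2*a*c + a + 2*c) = a + 1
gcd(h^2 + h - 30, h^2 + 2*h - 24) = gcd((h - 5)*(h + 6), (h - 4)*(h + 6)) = h + 6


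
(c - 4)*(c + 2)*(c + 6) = c^3 + 4*c^2 - 20*c - 48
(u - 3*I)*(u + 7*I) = u^2 + 4*I*u + 21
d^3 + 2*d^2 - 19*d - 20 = (d - 4)*(d + 1)*(d + 5)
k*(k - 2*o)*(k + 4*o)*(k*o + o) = k^4*o + 2*k^3*o^2 + k^3*o - 8*k^2*o^3 + 2*k^2*o^2 - 8*k*o^3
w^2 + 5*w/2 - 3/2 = (w - 1/2)*(w + 3)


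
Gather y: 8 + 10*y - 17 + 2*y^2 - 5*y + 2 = 2*y^2 + 5*y - 7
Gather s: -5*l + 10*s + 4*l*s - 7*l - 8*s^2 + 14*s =-12*l - 8*s^2 + s*(4*l + 24)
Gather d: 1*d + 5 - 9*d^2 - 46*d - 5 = -9*d^2 - 45*d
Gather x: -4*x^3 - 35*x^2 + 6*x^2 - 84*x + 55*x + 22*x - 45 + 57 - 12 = -4*x^3 - 29*x^2 - 7*x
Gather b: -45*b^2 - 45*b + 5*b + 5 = -45*b^2 - 40*b + 5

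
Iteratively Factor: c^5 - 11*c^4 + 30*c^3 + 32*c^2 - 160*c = (c)*(c^4 - 11*c^3 + 30*c^2 + 32*c - 160) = c*(c - 4)*(c^3 - 7*c^2 + 2*c + 40) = c*(c - 5)*(c - 4)*(c^2 - 2*c - 8) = c*(c - 5)*(c - 4)^2*(c + 2)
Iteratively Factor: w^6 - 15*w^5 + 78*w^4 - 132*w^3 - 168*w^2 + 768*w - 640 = (w - 2)*(w^5 - 13*w^4 + 52*w^3 - 28*w^2 - 224*w + 320) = (w - 2)*(w + 2)*(w^4 - 15*w^3 + 82*w^2 - 192*w + 160) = (w - 2)^2*(w + 2)*(w^3 - 13*w^2 + 56*w - 80) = (w - 4)*(w - 2)^2*(w + 2)*(w^2 - 9*w + 20) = (w - 5)*(w - 4)*(w - 2)^2*(w + 2)*(w - 4)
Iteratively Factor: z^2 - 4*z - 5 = (z + 1)*(z - 5)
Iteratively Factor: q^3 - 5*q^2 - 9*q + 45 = (q + 3)*(q^2 - 8*q + 15) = (q - 3)*(q + 3)*(q - 5)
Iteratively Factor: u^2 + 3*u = (u + 3)*(u)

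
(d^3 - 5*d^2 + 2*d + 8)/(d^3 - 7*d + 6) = (d^2 - 3*d - 4)/(d^2 + 2*d - 3)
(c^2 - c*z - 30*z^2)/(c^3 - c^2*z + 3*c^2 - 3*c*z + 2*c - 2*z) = (c^2 - c*z - 30*z^2)/(c^3 - c^2*z + 3*c^2 - 3*c*z + 2*c - 2*z)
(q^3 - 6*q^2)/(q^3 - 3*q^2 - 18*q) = q/(q + 3)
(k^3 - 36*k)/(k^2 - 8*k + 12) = k*(k + 6)/(k - 2)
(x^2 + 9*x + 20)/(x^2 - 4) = (x^2 + 9*x + 20)/(x^2 - 4)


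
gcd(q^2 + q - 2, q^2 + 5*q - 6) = q - 1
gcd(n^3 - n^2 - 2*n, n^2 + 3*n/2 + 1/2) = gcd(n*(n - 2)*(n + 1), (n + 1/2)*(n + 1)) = n + 1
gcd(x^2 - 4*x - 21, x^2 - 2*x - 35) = x - 7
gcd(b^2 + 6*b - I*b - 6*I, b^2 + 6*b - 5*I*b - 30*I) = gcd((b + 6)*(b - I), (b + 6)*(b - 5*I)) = b + 6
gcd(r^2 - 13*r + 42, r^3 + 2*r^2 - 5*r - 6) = 1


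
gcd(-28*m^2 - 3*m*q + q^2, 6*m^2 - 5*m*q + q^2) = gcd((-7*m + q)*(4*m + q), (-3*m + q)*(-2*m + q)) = 1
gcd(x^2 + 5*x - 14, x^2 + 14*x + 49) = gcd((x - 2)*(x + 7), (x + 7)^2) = x + 7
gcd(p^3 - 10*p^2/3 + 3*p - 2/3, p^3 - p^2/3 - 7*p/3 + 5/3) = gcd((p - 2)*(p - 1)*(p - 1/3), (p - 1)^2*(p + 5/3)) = p - 1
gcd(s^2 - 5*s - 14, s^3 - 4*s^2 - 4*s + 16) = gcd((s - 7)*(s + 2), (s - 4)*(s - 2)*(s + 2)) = s + 2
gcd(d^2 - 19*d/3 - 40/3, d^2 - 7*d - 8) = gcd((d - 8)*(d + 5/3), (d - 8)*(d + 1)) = d - 8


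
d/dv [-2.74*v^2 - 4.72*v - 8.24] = -5.48*v - 4.72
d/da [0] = 0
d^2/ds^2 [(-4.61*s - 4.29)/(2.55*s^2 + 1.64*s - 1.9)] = (-(4.61*s + 4.29)*(5.1*s + 1.64)*(10.2*s + 3.28) + (70.533*s + 36.9998)*(2.55*s^2 + 1.64*s - 1.9))/(2.55*s^2 + 1.64*s - 1.9)^3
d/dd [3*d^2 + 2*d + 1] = 6*d + 2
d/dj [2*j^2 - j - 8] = 4*j - 1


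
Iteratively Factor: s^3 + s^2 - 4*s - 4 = (s + 1)*(s^2 - 4) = (s + 1)*(s + 2)*(s - 2)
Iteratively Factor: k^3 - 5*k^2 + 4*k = (k)*(k^2 - 5*k + 4) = k*(k - 1)*(k - 4)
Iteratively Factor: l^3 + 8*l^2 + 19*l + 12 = (l + 1)*(l^2 + 7*l + 12) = (l + 1)*(l + 4)*(l + 3)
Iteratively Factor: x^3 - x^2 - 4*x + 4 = (x - 1)*(x^2 - 4) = (x - 2)*(x - 1)*(x + 2)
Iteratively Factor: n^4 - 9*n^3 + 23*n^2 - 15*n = (n)*(n^3 - 9*n^2 + 23*n - 15) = n*(n - 5)*(n^2 - 4*n + 3) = n*(n - 5)*(n - 3)*(n - 1)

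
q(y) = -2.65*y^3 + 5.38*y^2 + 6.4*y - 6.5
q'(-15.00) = -1943.75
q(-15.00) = 10051.75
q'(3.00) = -32.87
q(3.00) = -10.43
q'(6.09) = -222.92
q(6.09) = -366.54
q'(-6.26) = -372.50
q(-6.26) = 814.35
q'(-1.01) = -12.58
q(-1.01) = -4.75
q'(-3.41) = -122.73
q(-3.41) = 139.31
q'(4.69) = -118.00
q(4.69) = -131.52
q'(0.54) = 9.89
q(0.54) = -1.89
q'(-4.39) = -194.05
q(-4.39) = 293.29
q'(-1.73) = -36.01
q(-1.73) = 12.25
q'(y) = -7.95*y^2 + 10.76*y + 6.4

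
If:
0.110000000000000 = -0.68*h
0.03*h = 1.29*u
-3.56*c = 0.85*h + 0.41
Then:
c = -0.08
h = -0.16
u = -0.00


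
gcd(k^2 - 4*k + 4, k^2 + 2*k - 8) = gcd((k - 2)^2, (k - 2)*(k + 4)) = k - 2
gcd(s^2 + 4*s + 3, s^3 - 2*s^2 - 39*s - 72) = s + 3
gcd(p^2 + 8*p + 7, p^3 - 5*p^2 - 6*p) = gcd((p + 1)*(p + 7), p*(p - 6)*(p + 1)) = p + 1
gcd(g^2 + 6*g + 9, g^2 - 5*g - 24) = g + 3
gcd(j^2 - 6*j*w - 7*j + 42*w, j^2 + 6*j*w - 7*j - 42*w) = j - 7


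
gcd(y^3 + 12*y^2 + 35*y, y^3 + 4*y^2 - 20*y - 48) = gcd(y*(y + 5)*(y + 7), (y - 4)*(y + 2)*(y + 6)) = 1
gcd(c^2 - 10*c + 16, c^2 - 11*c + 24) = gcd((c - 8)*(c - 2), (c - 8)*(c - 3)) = c - 8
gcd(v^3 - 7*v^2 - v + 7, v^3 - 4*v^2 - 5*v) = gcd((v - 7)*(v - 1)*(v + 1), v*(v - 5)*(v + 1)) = v + 1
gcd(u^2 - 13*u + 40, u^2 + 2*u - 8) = 1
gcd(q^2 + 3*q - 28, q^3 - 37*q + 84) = q^2 + 3*q - 28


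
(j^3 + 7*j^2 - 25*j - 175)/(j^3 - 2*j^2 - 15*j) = (j^2 + 12*j + 35)/(j*(j + 3))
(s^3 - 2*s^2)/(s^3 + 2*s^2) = (s - 2)/(s + 2)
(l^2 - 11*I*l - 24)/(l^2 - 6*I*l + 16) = (l - 3*I)/(l + 2*I)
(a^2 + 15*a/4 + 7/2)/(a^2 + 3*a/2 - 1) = (4*a + 7)/(2*(2*a - 1))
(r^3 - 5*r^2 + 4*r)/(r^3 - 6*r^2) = (r^2 - 5*r + 4)/(r*(r - 6))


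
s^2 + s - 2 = (s - 1)*(s + 2)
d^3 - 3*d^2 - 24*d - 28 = (d - 7)*(d + 2)^2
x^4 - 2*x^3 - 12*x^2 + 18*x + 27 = (x - 3)^2*(x + 1)*(x + 3)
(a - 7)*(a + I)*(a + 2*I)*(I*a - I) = I*a^4 - 3*a^3 - 8*I*a^3 + 24*a^2 + 5*I*a^2 - 21*a + 16*I*a - 14*I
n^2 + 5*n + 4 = (n + 1)*(n + 4)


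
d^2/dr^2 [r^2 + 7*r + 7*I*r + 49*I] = 2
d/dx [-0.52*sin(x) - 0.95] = -0.52*cos(x)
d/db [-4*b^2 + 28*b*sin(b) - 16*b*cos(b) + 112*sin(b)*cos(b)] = 16*b*sin(b) + 28*b*cos(b) - 8*b + 28*sin(b) - 16*cos(b) + 112*cos(2*b)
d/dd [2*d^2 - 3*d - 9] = 4*d - 3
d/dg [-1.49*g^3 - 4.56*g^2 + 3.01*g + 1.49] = -4.47*g^2 - 9.12*g + 3.01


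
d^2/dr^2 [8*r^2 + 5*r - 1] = 16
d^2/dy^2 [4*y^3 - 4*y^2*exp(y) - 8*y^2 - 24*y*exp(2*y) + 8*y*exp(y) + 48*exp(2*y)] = -4*y^2*exp(y) - 96*y*exp(2*y) - 8*y*exp(y) + 24*y + 96*exp(2*y) + 8*exp(y) - 16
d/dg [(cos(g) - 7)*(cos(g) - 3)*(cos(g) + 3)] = (-3*cos(g)^2 + 14*cos(g) + 9)*sin(g)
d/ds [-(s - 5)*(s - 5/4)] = 25/4 - 2*s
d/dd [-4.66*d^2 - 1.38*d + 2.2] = -9.32*d - 1.38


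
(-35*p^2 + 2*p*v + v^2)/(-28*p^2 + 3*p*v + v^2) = (5*p - v)/(4*p - v)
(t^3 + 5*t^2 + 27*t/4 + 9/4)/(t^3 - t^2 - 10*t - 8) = (t^3 + 5*t^2 + 27*t/4 + 9/4)/(t^3 - t^2 - 10*t - 8)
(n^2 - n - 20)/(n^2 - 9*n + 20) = (n + 4)/(n - 4)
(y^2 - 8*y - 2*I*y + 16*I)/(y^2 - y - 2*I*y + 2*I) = (y - 8)/(y - 1)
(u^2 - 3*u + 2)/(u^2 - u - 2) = (u - 1)/(u + 1)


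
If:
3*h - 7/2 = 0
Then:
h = 7/6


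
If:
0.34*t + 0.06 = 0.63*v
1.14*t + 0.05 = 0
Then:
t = -0.04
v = 0.07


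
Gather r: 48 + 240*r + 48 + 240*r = 480*r + 96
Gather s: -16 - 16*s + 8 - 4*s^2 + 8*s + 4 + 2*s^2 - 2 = -2*s^2 - 8*s - 6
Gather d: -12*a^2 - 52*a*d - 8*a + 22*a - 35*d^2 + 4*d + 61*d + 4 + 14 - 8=-12*a^2 + 14*a - 35*d^2 + d*(65 - 52*a) + 10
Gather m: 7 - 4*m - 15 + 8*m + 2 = 4*m - 6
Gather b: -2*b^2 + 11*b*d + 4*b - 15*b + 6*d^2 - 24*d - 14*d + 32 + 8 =-2*b^2 + b*(11*d - 11) + 6*d^2 - 38*d + 40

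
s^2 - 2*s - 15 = (s - 5)*(s + 3)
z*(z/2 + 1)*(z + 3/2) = z^3/2 + 7*z^2/4 + 3*z/2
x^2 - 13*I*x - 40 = (x - 8*I)*(x - 5*I)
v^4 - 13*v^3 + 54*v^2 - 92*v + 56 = (v - 7)*(v - 2)^3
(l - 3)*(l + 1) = l^2 - 2*l - 3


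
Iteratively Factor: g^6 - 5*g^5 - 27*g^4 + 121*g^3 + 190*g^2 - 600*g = (g + 3)*(g^5 - 8*g^4 - 3*g^3 + 130*g^2 - 200*g) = (g - 5)*(g + 3)*(g^4 - 3*g^3 - 18*g^2 + 40*g) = (g - 5)*(g + 3)*(g + 4)*(g^3 - 7*g^2 + 10*g) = (g - 5)^2*(g + 3)*(g + 4)*(g^2 - 2*g) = g*(g - 5)^2*(g + 3)*(g + 4)*(g - 2)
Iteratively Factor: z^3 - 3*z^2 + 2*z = (z - 1)*(z^2 - 2*z) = z*(z - 1)*(z - 2)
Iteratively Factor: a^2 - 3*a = (a)*(a - 3)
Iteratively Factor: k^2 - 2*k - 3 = (k + 1)*(k - 3)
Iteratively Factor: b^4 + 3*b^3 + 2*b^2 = (b + 2)*(b^3 + b^2) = b*(b + 2)*(b^2 + b) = b^2*(b + 2)*(b + 1)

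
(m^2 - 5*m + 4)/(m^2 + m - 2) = (m - 4)/(m + 2)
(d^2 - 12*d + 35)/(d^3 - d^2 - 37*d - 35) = (d - 5)/(d^2 + 6*d + 5)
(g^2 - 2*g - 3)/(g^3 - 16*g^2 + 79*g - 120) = (g + 1)/(g^2 - 13*g + 40)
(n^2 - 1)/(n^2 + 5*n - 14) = (n^2 - 1)/(n^2 + 5*n - 14)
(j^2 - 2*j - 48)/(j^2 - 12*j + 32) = (j + 6)/(j - 4)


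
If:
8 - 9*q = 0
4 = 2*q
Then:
No Solution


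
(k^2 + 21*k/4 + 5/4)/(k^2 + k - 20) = (k + 1/4)/(k - 4)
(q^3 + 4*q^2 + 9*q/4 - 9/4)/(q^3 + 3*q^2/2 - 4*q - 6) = (2*q^2 + 5*q - 3)/(2*(q^2 - 4))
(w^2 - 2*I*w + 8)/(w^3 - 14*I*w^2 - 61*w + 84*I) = (w + 2*I)/(w^2 - 10*I*w - 21)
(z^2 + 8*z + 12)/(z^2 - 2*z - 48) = (z + 2)/(z - 8)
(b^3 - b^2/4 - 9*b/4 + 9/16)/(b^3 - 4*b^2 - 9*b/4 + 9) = (b - 1/4)/(b - 4)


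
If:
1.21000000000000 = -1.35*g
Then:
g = -0.90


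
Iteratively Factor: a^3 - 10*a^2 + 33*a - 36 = (a - 3)*(a^2 - 7*a + 12) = (a - 3)^2*(a - 4)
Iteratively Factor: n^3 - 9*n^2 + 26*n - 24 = (n - 4)*(n^2 - 5*n + 6) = (n - 4)*(n - 2)*(n - 3)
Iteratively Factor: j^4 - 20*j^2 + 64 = (j - 2)*(j^3 + 2*j^2 - 16*j - 32) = (j - 4)*(j - 2)*(j^2 + 6*j + 8) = (j - 4)*(j - 2)*(j + 2)*(j + 4)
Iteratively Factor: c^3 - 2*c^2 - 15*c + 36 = (c - 3)*(c^2 + c - 12) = (c - 3)^2*(c + 4)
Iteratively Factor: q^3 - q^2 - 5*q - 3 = (q - 3)*(q^2 + 2*q + 1) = (q - 3)*(q + 1)*(q + 1)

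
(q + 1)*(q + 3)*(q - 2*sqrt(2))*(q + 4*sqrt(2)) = q^4 + 2*sqrt(2)*q^3 + 4*q^3 - 13*q^2 + 8*sqrt(2)*q^2 - 64*q + 6*sqrt(2)*q - 48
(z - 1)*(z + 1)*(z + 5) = z^3 + 5*z^2 - z - 5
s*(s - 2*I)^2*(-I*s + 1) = -I*s^4 - 3*s^3 - 4*s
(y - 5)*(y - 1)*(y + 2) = y^3 - 4*y^2 - 7*y + 10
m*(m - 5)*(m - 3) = m^3 - 8*m^2 + 15*m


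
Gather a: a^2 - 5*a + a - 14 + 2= a^2 - 4*a - 12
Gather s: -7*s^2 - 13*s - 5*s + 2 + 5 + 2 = -7*s^2 - 18*s + 9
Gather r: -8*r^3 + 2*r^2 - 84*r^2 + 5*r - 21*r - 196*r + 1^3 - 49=-8*r^3 - 82*r^2 - 212*r - 48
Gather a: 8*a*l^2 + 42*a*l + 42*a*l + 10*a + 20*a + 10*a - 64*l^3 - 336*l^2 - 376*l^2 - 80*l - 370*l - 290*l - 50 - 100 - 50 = a*(8*l^2 + 84*l + 40) - 64*l^3 - 712*l^2 - 740*l - 200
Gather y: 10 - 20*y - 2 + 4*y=8 - 16*y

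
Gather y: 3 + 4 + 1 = 8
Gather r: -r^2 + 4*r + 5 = -r^2 + 4*r + 5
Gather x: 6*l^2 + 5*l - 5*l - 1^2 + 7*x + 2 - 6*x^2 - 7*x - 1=6*l^2 - 6*x^2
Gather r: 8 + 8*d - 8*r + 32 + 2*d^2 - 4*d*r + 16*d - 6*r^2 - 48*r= 2*d^2 + 24*d - 6*r^2 + r*(-4*d - 56) + 40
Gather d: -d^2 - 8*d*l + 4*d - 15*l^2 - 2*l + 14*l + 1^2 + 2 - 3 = -d^2 + d*(4 - 8*l) - 15*l^2 + 12*l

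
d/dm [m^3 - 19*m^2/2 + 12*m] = 3*m^2 - 19*m + 12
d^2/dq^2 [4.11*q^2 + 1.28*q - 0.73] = 8.22000000000000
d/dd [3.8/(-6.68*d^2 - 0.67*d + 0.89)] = (50.768*d + 2.546)/(6.68*d^2 + 0.67*d - 0.89)^2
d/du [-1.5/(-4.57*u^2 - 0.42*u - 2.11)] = (-13.71*u - 0.63)/(4.57*u^2 + 0.42*u + 2.11)^2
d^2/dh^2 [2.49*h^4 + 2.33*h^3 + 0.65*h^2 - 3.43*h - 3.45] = 29.88*h^2 + 13.98*h + 1.3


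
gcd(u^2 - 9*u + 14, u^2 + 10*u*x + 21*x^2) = 1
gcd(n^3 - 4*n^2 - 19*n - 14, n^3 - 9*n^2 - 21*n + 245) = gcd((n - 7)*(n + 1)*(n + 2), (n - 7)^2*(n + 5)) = n - 7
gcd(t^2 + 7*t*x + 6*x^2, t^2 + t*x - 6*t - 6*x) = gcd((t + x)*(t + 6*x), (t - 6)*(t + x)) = t + x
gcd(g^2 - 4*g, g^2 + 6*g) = g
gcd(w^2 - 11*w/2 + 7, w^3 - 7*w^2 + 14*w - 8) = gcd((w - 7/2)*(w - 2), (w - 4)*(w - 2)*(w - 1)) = w - 2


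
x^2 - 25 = (x - 5)*(x + 5)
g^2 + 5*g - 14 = (g - 2)*(g + 7)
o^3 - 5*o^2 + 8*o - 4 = (o - 2)^2*(o - 1)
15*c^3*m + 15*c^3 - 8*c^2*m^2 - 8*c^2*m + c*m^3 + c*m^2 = (-5*c + m)*(-3*c + m)*(c*m + c)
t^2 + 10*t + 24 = (t + 4)*(t + 6)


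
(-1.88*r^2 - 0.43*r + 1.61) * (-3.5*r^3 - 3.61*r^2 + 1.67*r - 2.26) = 6.58*r^5 + 8.2918*r^4 - 7.2223*r^3 - 2.2814*r^2 + 3.6605*r - 3.6386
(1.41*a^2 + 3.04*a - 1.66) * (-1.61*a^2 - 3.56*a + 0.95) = -2.2701*a^4 - 9.914*a^3 - 6.8103*a^2 + 8.7976*a - 1.577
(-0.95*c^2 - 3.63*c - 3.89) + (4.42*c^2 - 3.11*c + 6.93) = 3.47*c^2 - 6.74*c + 3.04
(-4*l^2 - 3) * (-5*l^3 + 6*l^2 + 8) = 20*l^5 - 24*l^4 + 15*l^3 - 50*l^2 - 24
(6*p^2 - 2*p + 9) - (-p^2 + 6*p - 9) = 7*p^2 - 8*p + 18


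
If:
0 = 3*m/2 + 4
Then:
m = -8/3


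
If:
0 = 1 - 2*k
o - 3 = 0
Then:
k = 1/2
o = 3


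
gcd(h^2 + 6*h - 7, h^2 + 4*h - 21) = h + 7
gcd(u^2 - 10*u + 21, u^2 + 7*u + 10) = 1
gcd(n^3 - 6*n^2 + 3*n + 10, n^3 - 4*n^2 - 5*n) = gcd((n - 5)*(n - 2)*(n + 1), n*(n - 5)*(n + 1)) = n^2 - 4*n - 5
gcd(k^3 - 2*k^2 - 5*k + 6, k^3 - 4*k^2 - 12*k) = k + 2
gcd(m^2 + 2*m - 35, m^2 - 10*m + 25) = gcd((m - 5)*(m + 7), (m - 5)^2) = m - 5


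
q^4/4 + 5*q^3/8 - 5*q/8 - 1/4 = (q/4 + 1/2)*(q - 1)*(q + 1/2)*(q + 1)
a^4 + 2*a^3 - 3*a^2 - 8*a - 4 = (a - 2)*(a + 1)^2*(a + 2)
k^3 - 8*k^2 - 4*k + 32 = (k - 8)*(k - 2)*(k + 2)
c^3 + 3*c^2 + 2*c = c*(c + 1)*(c + 2)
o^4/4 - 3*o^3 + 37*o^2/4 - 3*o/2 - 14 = (o/4 + 1/4)*(o - 7)*(o - 4)*(o - 2)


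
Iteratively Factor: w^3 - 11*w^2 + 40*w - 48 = (w - 3)*(w^2 - 8*w + 16) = (w - 4)*(w - 3)*(w - 4)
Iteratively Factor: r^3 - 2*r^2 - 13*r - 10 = (r + 1)*(r^2 - 3*r - 10) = (r + 1)*(r + 2)*(r - 5)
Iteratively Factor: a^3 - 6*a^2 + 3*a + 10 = (a - 5)*(a^2 - a - 2) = (a - 5)*(a - 2)*(a + 1)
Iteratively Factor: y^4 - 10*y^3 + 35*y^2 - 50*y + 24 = (y - 3)*(y^3 - 7*y^2 + 14*y - 8) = (y - 3)*(y - 2)*(y^2 - 5*y + 4) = (y - 4)*(y - 3)*(y - 2)*(y - 1)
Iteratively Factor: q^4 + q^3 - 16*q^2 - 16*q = (q - 4)*(q^3 + 5*q^2 + 4*q) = (q - 4)*(q + 1)*(q^2 + 4*q) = q*(q - 4)*(q + 1)*(q + 4)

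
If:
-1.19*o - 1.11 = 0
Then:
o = -0.93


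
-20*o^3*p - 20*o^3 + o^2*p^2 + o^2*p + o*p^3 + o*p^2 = (-4*o + p)*(5*o + p)*(o*p + o)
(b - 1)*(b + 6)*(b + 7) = b^3 + 12*b^2 + 29*b - 42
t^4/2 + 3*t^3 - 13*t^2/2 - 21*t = t*(t/2 + 1)*(t - 3)*(t + 7)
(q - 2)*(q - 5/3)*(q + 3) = q^3 - 2*q^2/3 - 23*q/3 + 10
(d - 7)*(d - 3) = d^2 - 10*d + 21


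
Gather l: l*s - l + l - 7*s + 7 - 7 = l*s - 7*s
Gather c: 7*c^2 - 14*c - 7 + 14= 7*c^2 - 14*c + 7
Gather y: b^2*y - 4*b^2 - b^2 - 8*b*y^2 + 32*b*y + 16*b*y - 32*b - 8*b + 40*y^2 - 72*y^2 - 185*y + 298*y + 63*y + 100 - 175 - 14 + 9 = -5*b^2 - 40*b + y^2*(-8*b - 32) + y*(b^2 + 48*b + 176) - 80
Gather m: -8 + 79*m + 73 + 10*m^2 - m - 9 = 10*m^2 + 78*m + 56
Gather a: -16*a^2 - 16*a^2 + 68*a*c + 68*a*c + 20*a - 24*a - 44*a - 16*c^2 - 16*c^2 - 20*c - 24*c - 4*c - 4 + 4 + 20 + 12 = -32*a^2 + a*(136*c - 48) - 32*c^2 - 48*c + 32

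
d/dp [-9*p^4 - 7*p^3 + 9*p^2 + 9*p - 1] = -36*p^3 - 21*p^2 + 18*p + 9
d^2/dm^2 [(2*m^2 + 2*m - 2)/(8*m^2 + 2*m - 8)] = 6*(4*m^3 + 12*m + 1)/(64*m^6 + 48*m^5 - 180*m^4 - 95*m^3 + 180*m^2 + 48*m - 64)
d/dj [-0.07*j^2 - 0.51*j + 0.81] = -0.14*j - 0.51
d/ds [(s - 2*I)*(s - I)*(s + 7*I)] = 3*s^2 + 8*I*s + 19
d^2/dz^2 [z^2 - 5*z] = 2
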